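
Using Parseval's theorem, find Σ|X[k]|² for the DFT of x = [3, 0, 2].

Parseval: Σ|x[n]|² = (1/N)Σ|X[k]|², so Σ|X[k]|² = N·Σ|x[n]|² = 3·13.0000

Σ|X[k]|² = N·Σ|x[n]|² = 3·13.0000 = 39.0000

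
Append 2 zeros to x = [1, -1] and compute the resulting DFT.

Original 2-point DFT: [0, 2]
Zero-padded 4-point DFT provides frequency interpolation.

DFT_4([x, 0, ...]) = [0, 1+1i, 2, 1-1i]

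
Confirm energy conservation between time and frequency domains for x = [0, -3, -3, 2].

Time domain:
Σ|x[n]|² = |0|² + |-3|² + |-3|² + |2|² = 22.0000

Frequency domain:
(1/4)Σ|X[k]|² = (1/4)(|-4|² + |3+5i|² + |-2|² + |3-5i|²) = (1/4)·88.0000 = 22.0000

Both sides agree, confirming Parseval's theorem.

Σ|x[n]|² = (1/N)Σ|X[k]|² = 22.0000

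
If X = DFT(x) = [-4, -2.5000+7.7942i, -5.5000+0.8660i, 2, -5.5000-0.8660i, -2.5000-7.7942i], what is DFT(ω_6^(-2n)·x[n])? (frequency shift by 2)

Modulation property: DFT(ω_6^(-2n)·x[n]) = X[(k-2) mod 6], so circularly shift X by 2 positions.

X[k-2] = [-5.5000-0.8660i, -2.5000-7.7942i, -4, -2.5000+7.7942i, -5.5000+0.8660i, 2]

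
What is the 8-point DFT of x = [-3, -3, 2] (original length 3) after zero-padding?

Original 3-point DFT: [-4, -2.5000+4.3301i, -2.5000-4.3301i]
Zero-padded 8-point DFT provides frequency interpolation.

DFT_8([x, 0, ...]) = [-4, -5.1213+0.1213i, -5+3i, -0.8787+4.1213i, 2, -0.8787-4.1213i, -5-3i, -5.1213-0.1213i]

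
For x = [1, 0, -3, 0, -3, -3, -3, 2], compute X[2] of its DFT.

X[2] = Σ(n=0 to 7) x[n] · ω_8^(2n) where ω_8 = e^(-2πi/8)
= (1)·ω_8^0 + (0)·ω_8^2 + (-3)·ω_8^4 + (0)·ω_8^6 + (-3)·ω_8^8 + (-3)·ω_8^10 + (-3)·ω_8^12 + (2)·ω_8^14

X[2] = 4+5i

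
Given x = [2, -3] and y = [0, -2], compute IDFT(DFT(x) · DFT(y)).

(x ⊛ y)[n] = Σ(m=0 to 1) x[m] · y[(n-m) mod 2]

Computing each output sample:
(x ⊛ y)[0] = 6
(x ⊛ y)[1] = -4

x ⊛ y = [6, -4]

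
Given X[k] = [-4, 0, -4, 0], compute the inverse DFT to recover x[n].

x[n] = (1/4) Σ(k=0 to 3) X[k] · e^(2πikn/4)

Computing each x[n]:
x[0] = -2
x[1] = 0
x[2] = -2
x[3] = 0

x = [-2, 0, -2, 0]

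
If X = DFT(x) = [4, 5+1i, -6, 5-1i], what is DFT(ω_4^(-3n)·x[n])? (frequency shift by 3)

Modulation property: DFT(ω_4^(-3n)·x[n]) = X[(k-3) mod 4], so circularly shift X by 3 positions.

X[k-3] = [5+1i, -6, 5-1i, 4]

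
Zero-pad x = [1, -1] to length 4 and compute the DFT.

Original 2-point DFT: [0, 2]
Zero-padded 4-point DFT provides frequency interpolation.

DFT_4([x, 0, ...]) = [0, 1+1i, 2, 1-1i]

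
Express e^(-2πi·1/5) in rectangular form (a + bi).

ω_5^1 = e^(-2πi·1/5)
= cos(-2π·1/5) + i·sin(-2π·1/5)
= cos(-2π/5) + i·sin(-2π/5)

ω_5^1 = cos(-2π/5) + i·sin(-2π/5) = 0.3090-0.9511i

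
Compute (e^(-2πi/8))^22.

Since ω_8^8 = 1, powers reduce modulo 8.
22 mod 8 = 6
So ω_8^22 = ω_8^6 = e^(-2πi·6/8)

ω_8^22 = ω_8^6 = 1i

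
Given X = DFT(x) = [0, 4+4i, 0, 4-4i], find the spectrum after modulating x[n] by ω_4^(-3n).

Modulation property: DFT(ω_4^(-3n)·x[n]) = X[(k-3) mod 4], so circularly shift X by 3 positions.

X[k-3] = [4+4i, 0, 4-4i, 0]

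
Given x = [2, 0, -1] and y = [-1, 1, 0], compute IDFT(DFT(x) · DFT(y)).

(x ⊛ y)[n] = Σ(m=0 to 2) x[m] · y[(n-m) mod 3]

Computing each output sample:
(x ⊛ y)[0] = -3
(x ⊛ y)[1] = 2
(x ⊛ y)[2] = 1

x ⊛ y = [-3, 2, 1]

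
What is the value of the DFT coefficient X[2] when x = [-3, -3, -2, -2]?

X[2] = Σ(n=0 to 3) x[n] · ω_4^(2n) where ω_4 = e^(-2πi/4)
= (-3)·ω_4^0 + (-3)·ω_4^2 + (-2)·ω_4^4 + (-2)·ω_4^6

X[2] = 0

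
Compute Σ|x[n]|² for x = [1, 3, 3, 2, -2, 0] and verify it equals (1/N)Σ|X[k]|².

Time domain:
Σ|x[n]|² = |1|² + |3|² + |3|² + |2|² + |-2|² + |0|² = 27.0000

Frequency domain:
(1/6)Σ|X[k]|² = (1/6)(|7|² + |-6.9282i|² + |1.0000+1.7321i|² + |-3|² + |1.0000-1.7321i|² + |6.9282i|²) = (1/6)·162.0000 = 27.0000

Both sides agree, confirming Parseval's theorem.

Σ|x[n]|² = (1/N)Σ|X[k]|² = 27.0000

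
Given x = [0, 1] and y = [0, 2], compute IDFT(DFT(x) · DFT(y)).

(x ⊛ y)[n] = Σ(m=0 to 1) x[m] · y[(n-m) mod 2]

Computing each output sample:
(x ⊛ y)[0] = 2
(x ⊛ y)[1] = 0

x ⊛ y = [2, 0]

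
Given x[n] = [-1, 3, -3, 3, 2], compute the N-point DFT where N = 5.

X[k] = Σ(n=0 to 4) x[n] · ω_5^(nk)
where ω_5 = e^(-2πi/5)

Computing each X[k]:
X[0] = 4
X[1] = 0.5451+2.5757i
X[2] = -5.0451-6.2941i
X[3] = -5.0451+6.2941i
X[4] = 0.5451-2.5757i

X = [4, 0.5451+2.5757i, -5.0451-6.2941i, -5.0451+6.2941i, 0.5451-2.5757i]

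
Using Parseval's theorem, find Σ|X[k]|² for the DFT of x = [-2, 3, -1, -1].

Parseval: Σ|x[n]|² = (1/N)Σ|X[k]|², so Σ|X[k]|² = N·Σ|x[n]|² = 4·15.0000

Σ|X[k]|² = N·Σ|x[n]|² = 4·15.0000 = 60.0000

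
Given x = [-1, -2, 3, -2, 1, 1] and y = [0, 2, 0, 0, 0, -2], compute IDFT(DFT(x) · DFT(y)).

(x ⊛ y)[n] = Σ(m=0 to 5) x[m] · y[(n-m) mod 6]

Computing each output sample:
(x ⊛ y)[0] = 6
(x ⊛ y)[1] = -8
(x ⊛ y)[2] = 0
(x ⊛ y)[3] = 4
(x ⊛ y)[4] = -6
(x ⊛ y)[5] = 4

x ⊛ y = [6, -8, 0, 4, -6, 4]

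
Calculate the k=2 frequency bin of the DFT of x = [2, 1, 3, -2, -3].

X[2] = Σ(n=0 to 4) x[n] · ω_5^(2n) where ω_5 = e^(-2πi/5)
= (2)·ω_5^0 + (1)·ω_5^2 + (3)·ω_5^4 + (-2)·ω_5^6 + (-3)·ω_5^8

X[2] = 3.9271+2.4041i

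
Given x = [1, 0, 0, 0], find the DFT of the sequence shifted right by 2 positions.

Time shift by 2: X_shifted[k] = ω_4^(2k) · X[k]
Shifted x = [0, 0, 1, 0]

DFT(x[n-2]) = [1, -1, 1, -1]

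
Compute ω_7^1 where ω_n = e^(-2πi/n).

ω_7^1 = e^(-2πi·1/7)
= cos(-2π·1/7) + i·sin(-2π·1/7)
= cos(-2π/7) + i·sin(-2π/7)

ω_7^1 = cos(-2π/7) + i·sin(-2π/7) = 0.6235-0.7818i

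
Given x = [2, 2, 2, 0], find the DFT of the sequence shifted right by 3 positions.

Time shift by 3: X_shifted[k] = ω_4^(3k) · X[k]
Shifted x = [2, 2, 0, 2]

DFT(x[n-3]) = [6, 2, -2, 2]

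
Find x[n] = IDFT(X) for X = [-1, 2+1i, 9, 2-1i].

x[n] = (1/4) Σ(k=0 to 3) X[k] · e^(2πikn/4)

Computing each x[n]:
x[0] = 3
x[1] = -3
x[2] = 1
x[3] = -2

x = [3, -3, 1, -2]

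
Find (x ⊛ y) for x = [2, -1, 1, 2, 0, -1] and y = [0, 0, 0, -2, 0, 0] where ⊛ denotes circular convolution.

(x ⊛ y)[n] = Σ(m=0 to 5) x[m] · y[(n-m) mod 6]

Computing each output sample:
(x ⊛ y)[0] = -4
(x ⊛ y)[1] = 0
(x ⊛ y)[2] = 2
(x ⊛ y)[3] = -4
(x ⊛ y)[4] = 2
(x ⊛ y)[5] = -2

x ⊛ y = [-4, 0, 2, -4, 2, -2]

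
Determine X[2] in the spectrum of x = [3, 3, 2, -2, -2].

X[2] = Σ(n=0 to 4) x[n] · ω_5^(2n) where ω_5 = e^(-2πi/5)
= (3)·ω_5^0 + (3)·ω_5^2 + (2)·ω_5^4 + (-2)·ω_5^6 + (-2)·ω_5^8

X[2] = 2.1910+0.8653i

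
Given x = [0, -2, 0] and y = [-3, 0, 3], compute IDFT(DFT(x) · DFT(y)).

(x ⊛ y)[n] = Σ(m=0 to 2) x[m] · y[(n-m) mod 3]

Computing each output sample:
(x ⊛ y)[0] = -6
(x ⊛ y)[1] = 6
(x ⊛ y)[2] = 0

x ⊛ y = [-6, 6, 0]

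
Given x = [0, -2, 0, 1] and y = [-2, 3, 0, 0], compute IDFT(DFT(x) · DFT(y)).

(x ⊛ y)[n] = Σ(m=0 to 3) x[m] · y[(n-m) mod 4]

Computing each output sample:
(x ⊛ y)[0] = 3
(x ⊛ y)[1] = 4
(x ⊛ y)[2] = -6
(x ⊛ y)[3] = -2

x ⊛ y = [3, 4, -6, -2]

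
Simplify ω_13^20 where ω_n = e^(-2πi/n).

Since ω_13^13 = 1, powers reduce modulo 13.
20 mod 13 = 7
So ω_13^20 = ω_13^7 = e^(-2πi·7/13)

ω_13^20 = ω_13^7 = -0.9709+0.2393i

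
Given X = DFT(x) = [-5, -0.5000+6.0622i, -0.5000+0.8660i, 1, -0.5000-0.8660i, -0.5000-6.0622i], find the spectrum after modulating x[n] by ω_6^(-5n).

Modulation property: DFT(ω_6^(-5n)·x[n]) = X[(k-5) mod 6], so circularly shift X by 5 positions.

X[k-5] = [-0.5000+6.0622i, -0.5000+0.8660i, 1, -0.5000-0.8660i, -0.5000-6.0622i, -5]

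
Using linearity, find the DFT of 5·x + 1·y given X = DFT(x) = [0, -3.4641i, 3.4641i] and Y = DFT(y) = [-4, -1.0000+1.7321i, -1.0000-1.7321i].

By linearity: DFT(5x + 1y) = 5·DFT(x) + 1·DFT(y)
= 5·[0, -3.4641i, 3.4641i] + 1·[-4, -1.0000+1.7321i, -1.0000-1.7321i]

Computing element-wise:
Z[0] = 5·(0) + 1·(-4) = -4
Z[1] = 5·(-3.4641i) + 1·(-1.0000+1.7321i) = -1.0000-15.5884i
Z[2] = 5·(3.4641i) + 1·(-1.0000-1.7321i) = -1.0000+15.5884i

DFT(5x + 1y) = 5·X + 1·Y = [-4, -1.0000-15.5884i, -1.0000+15.5884i]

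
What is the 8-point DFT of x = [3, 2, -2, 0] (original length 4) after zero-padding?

Original 4-point DFT: [3, 5-2i, -1, 5+2i]
Zero-padded 8-point DFT provides frequency interpolation.

DFT_8([x, 0, ...]) = [3, 4.4142+0.5858i, 5-2i, 1.5858-3.4142i, -1, 1.5858+3.4142i, 5+2i, 4.4142-0.5858i]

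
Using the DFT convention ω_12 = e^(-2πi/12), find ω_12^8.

ω_12^8 = e^(-2πi·8/12)
= cos(-2π·8/12) + i·sin(-2π·8/12)
= cos(-16π/12) + i·sin(-16π/12)

ω_12^8 = cos(-16π/12) + i·sin(-16π/12) = -0.5000+0.8660i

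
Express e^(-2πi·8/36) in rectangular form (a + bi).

ω_36^8 = e^(-2πi·8/36)
= cos(-2π·8/36) + i·sin(-2π·8/36)
= cos(-16π/36) + i·sin(-16π/36)

ω_36^8 = cos(-16π/36) + i·sin(-16π/36) = 0.1736-0.9848i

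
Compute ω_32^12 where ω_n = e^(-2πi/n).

ω_32^12 = e^(-2πi·12/32)
= cos(-2π·12/32) + i·sin(-2π·12/32)
= cos(-24π/32) + i·sin(-24π/32)

ω_32^12 = cos(-24π/32) + i·sin(-24π/32) = -0.7071-0.7071i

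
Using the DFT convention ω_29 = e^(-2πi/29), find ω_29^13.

ω_29^13 = e^(-2πi·13/29)
= cos(-2π·13/29) + i·sin(-2π·13/29)
= cos(-26π/29) + i·sin(-26π/29)

ω_29^13 = cos(-26π/29) + i·sin(-26π/29) = -0.9477-0.3193i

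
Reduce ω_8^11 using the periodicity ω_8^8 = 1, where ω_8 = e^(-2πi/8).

Since ω_8^8 = 1, powers reduce modulo 8.
11 mod 8 = 3
So ω_8^11 = ω_8^3 = e^(-2πi·3/8)

ω_8^11 = ω_8^3 = -0.7071-0.7071i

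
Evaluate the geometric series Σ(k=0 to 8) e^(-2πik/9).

Sum of all nth roots of unity equals 0 for n > 1 (geometric series with r ≠ 1).

0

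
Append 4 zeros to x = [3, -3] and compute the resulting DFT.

Original 2-point DFT: [0, 6]
Zero-padded 6-point DFT provides frequency interpolation.

DFT_6([x, 0, ...]) = [0, 1.5000+2.5981i, 4.5000+2.5981i, 6, 4.5000-2.5981i, 1.5000-2.5981i]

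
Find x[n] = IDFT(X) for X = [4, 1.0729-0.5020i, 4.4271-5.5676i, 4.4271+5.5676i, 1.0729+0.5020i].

x[n] = (1/5) Σ(k=0 to 4) X[k] · e^(2πikn/5)

Computing each x[n]:
x[0] = 3
x[1] = 1
x[2] = -1
x[3] = 3
x[4] = -2

x = [3, 1, -1, 3, -2]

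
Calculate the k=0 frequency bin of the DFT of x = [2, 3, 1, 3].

X[0] = Σ(n=0 to 3) x[n] · ω_4^0 = Σ x[n]
= (2) + (3) + (1) + (3)

X[0] = 9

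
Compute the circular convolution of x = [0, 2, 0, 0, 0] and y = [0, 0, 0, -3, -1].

(x ⊛ y)[n] = Σ(m=0 to 4) x[m] · y[(n-m) mod 5]

Computing each output sample:
(x ⊛ y)[0] = -2
(x ⊛ y)[1] = 0
(x ⊛ y)[2] = 0
(x ⊛ y)[3] = 0
(x ⊛ y)[4] = -6

x ⊛ y = [-2, 0, 0, 0, -6]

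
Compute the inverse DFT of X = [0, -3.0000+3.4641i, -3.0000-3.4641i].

x[n] = (1/3) Σ(k=0 to 2) X[k] · e^(2πikn/3)

Computing each x[n]:
x[0] = -2
x[1] = -1
x[2] = 3

x = [-2, -1, 3]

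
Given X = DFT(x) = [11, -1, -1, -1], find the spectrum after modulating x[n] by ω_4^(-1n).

Modulation property: DFT(ω_4^(-1n)·x[n]) = X[(k-1) mod 4], so circularly shift X by 1 positions.

X[k-1] = [-1, 11, -1, -1]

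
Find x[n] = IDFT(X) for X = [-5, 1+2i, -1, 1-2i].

x[n] = (1/4) Σ(k=0 to 3) X[k] · e^(2πikn/4)

Computing each x[n]:
x[0] = -1
x[1] = -2
x[2] = -2
x[3] = 0

x = [-1, -2, -2, 0]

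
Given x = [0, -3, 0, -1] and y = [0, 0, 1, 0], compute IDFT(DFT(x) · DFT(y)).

(x ⊛ y)[n] = Σ(m=0 to 3) x[m] · y[(n-m) mod 4]

Computing each output sample:
(x ⊛ y)[0] = 0
(x ⊛ y)[1] = -1
(x ⊛ y)[2] = 0
(x ⊛ y)[3] = -3

x ⊛ y = [0, -1, 0, -3]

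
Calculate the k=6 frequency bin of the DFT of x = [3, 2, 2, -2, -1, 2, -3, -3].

X[6] = Σ(n=0 to 7) x[n] · ω_8^(6n) where ω_8 = e^(-2πi/8)
= (3)·ω_8^0 + (2)·ω_8^6 + (2)·ω_8^12 + (-2)·ω_8^18 + (-1)·ω_8^24 + (2)·ω_8^30 + (-3)·ω_8^36 + (-3)·ω_8^42

X[6] = 3+9i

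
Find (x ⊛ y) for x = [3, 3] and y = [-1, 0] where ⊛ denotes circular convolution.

(x ⊛ y)[n] = Σ(m=0 to 1) x[m] · y[(n-m) mod 2]

Computing each output sample:
(x ⊛ y)[0] = -3
(x ⊛ y)[1] = -3

x ⊛ y = [-3, -3]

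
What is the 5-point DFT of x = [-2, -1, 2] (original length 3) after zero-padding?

Original 3-point DFT: [-1, -2.5000+2.5981i, -2.5000-2.5981i]
Zero-padded 5-point DFT provides frequency interpolation.

DFT_5([x, 0, ...]) = [-1, -3.9271-0.2245i, -0.5729+2.4899i, -0.5729-2.4899i, -3.9271+0.2245i]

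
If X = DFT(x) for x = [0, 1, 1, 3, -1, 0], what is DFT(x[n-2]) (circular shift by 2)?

Time shift by 2: X_shifted[k] = ω_6^(2k) · X[k]
Shifted x = [-1, 0, 0, 1, 1, 3]

DFT(x[n-2]) = [4, -1.0000+3.4641i, -2.0000+1.7321i, -4, -2.0000-1.7321i, -1.0000-3.4641i]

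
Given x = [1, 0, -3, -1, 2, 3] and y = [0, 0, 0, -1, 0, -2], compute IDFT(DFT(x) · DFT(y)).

(x ⊛ y)[n] = Σ(m=0 to 5) x[m] · y[(n-m) mod 6]

Computing each output sample:
(x ⊛ y)[0] = 1
(x ⊛ y)[1] = 4
(x ⊛ y)[2] = -1
(x ⊛ y)[3] = -5
(x ⊛ y)[4] = -6
(x ⊛ y)[5] = 1

x ⊛ y = [1, 4, -1, -5, -6, 1]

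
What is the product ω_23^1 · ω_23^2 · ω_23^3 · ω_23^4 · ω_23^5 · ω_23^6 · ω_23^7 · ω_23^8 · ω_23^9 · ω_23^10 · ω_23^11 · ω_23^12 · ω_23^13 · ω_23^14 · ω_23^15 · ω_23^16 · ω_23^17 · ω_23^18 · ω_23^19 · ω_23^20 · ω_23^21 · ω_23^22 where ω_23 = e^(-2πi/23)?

The primitive 23rd roots of unity are ω_23^k for k coprime to 23: k ∈ {1, 2, 3, 4, 5, 6, 7, 8, 9, 10, 11, 12, 13, 14, 15, 16, 17, 18, 19, 20, 21, 22}
Their product equals the constant term of the cyclotomic polynomial Φ_23(x) up to sign.
For n ≥ 3, the product of all primitive nth roots of unity is 1. (For n=1 it is 1; for n=2 it is -1.)

1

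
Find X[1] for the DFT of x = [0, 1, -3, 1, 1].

X[1] = Σ(n=0 to 4) x[n] · ω_5^(1n) where ω_5 = e^(-2πi/5)
= (0)·ω_5^0 + (1)·ω_5^1 + (-3)·ω_5^2 + (1)·ω_5^3 + (1)·ω_5^4

X[1] = 2.2361+2.3511i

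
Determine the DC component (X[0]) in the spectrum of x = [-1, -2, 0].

X[0] = Σ(n=0 to 2) x[n] · ω_3^0 = Σ x[n]
= (-1) + (-2) + (0)

X[0] = -3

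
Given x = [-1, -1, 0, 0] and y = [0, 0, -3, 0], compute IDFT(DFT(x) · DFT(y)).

(x ⊛ y)[n] = Σ(m=0 to 3) x[m] · y[(n-m) mod 4]

Computing each output sample:
(x ⊛ y)[0] = 0
(x ⊛ y)[1] = 0
(x ⊛ y)[2] = 3
(x ⊛ y)[3] = 3

x ⊛ y = [0, 0, 3, 3]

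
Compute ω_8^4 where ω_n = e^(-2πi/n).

ω_8^4 = e^(-2πi·4/8)
= cos(-2π·4/8) + i·sin(-2π·4/8)
= cos(-8π/8) + i·sin(-8π/8)

ω_8^4 = cos(-8π/8) + i·sin(-8π/8) = -1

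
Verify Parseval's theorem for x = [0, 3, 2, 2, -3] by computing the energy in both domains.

Time domain:
Σ|x[n]|² = |0|² + |3|² + |2|² + |2|² + |-3|² = 26.0000

Frequency domain:
(1/5)Σ|X[k]|² = (1/5)(|4|² + |-3.2361-5.7063i|² + |1.2361-3.5267i|² + |1.2361+3.5267i|² + |-3.2361+5.7063i|²) = (1/5)·130.0000 = 26.0000

Both sides agree, confirming Parseval's theorem.

Σ|x[n]|² = (1/N)Σ|X[k]|² = 26.0000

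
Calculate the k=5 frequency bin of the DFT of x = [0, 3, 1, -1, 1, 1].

X[5] = Σ(n=0 to 5) x[n] · ω_6^(5n) where ω_6 = e^(-2πi/6)
= (0)·ω_6^0 + (3)·ω_6^5 + (1)·ω_6^10 + (-1)·ω_6^15 + (1)·ω_6^20 + (1)·ω_6^25

X[5] = 2.0000+1.7321i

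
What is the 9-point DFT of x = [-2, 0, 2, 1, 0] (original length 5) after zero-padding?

Original 5-point DFT: [1, -4.4271-0.5878i, -1.0729+0.9511i, -1.0729-0.9511i, -4.4271+0.5878i]
Zero-padded 9-point DFT provides frequency interpolation.

DFT_9([x, 0, ...]) = [1, -2.1527-2.8356i, -4.3794+0.1820i, -2.0000+1.7321i, -0.9679+0.4195i, -0.9679-0.4195i, -2.0000-1.7321i, -4.3794-0.1820i, -2.1527+2.8356i]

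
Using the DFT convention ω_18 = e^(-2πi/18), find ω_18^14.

ω_18^14 = e^(-2πi·14/18)
= cos(-2π·14/18) + i·sin(-2π·14/18)
= cos(-28π/18) + i·sin(-28π/18)

ω_18^14 = cos(-28π/18) + i·sin(-28π/18) = 0.1736+0.9848i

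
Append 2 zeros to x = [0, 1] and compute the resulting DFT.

Original 2-point DFT: [1, -1]
Zero-padded 4-point DFT provides frequency interpolation.

DFT_4([x, 0, ...]) = [1, -1i, -1, 1i]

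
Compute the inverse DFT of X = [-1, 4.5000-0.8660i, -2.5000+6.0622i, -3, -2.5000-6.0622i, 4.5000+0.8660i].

x[n] = (1/6) Σ(k=0 to 5) X[k] · e^(2πikn/6)

Computing each x[n]:
x[0] = 0
x[1] = 0
x[2] = 1
x[3] = -2
x[4] = -3
x[5] = 3

x = [0, 0, 1, -2, -3, 3]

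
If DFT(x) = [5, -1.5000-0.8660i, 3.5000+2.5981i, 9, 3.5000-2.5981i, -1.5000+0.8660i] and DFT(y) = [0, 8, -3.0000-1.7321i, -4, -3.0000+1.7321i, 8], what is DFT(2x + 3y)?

By linearity: DFT(2x + 3y) = 2·DFT(x) + 3·DFT(y)
= 2·[5, -1.5000-0.8660i, 3.5000+2.5981i, 9, 3.5000-2.5981i, -1.5000+0.8660i] + 3·[0, 8, -3.0000-1.7321i, -4, -3.0000+1.7321i, 8]

Computing element-wise:
Z[0] = 2·(5) + 3·(0) = 10
Z[1] = 2·(-1.5000-0.8660i) + 3·(8) = 21.0000-1.7320i
Z[2] = 2·(3.5000+2.5981i) + 3·(-3.0000-1.7321i) = -2.0000-0.0001i
Z[3] = 2·(9) + 3·(-4) = 6
Z[4] = 2·(3.5000-2.5981i) + 3·(-3.0000+1.7321i) = -2.0000+0.0001i
Z[5] = 2·(-1.5000+0.8660i) + 3·(8) = 21.0000+1.7320i

DFT(2x + 3y) = 2·X + 3·Y = [10, 21.0000-1.7320i, -2.0000-0.0001i, 6, -2.0000+0.0001i, 21.0000+1.7320i]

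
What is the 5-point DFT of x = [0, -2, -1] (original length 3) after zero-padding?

Original 3-point DFT: [-3, 1.5000+0.8660i, 1.5000-0.8660i]
Zero-padded 5-point DFT provides frequency interpolation.

DFT_5([x, 0, ...]) = [-3, 0.1910+2.4899i, 1.3090+0.2245i, 1.3090-0.2245i, 0.1910-2.4899i]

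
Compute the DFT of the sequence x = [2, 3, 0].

X[k] = Σ(n=0 to 2) x[n] · ω_3^(nk)
where ω_3 = e^(-2πi/3)

Computing each X[k]:
X[0] = 5
X[1] = 0.5000-2.5981i
X[2] = 0.5000+2.5981i

X = [5, 0.5000-2.5981i, 0.5000+2.5981i]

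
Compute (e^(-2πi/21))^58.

Since ω_21^21 = 1, powers reduce modulo 21.
58 mod 21 = 16
So ω_21^58 = ω_21^16 = e^(-2πi·16/21)

ω_21^58 = ω_21^16 = 0.0747+0.9972i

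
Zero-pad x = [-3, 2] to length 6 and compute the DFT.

Original 2-point DFT: [-1, -5]
Zero-padded 6-point DFT provides frequency interpolation.

DFT_6([x, 0, ...]) = [-1, -2.0000-1.7321i, -4.0000-1.7321i, -5, -4.0000+1.7321i, -2.0000+1.7321i]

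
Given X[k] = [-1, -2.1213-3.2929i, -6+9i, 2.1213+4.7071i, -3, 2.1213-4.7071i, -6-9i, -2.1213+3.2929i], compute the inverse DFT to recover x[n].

x[n] = (1/8) Σ(k=0 to 7) X[k] · e^(2πikn/8)

Computing each x[n]:
x[0] = -2
x[1] = -3
x[2] = 3
x[3] = 3
x[4] = -2
x[5] = -1
x[6] = -1
x[7] = 2

x = [-2, -3, 3, 3, -2, -1, -1, 2]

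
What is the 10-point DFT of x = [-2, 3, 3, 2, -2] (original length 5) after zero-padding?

Original 5-point DFT: [4, -5.7361-5.3431i, -1.2639-1.9879i, -1.2639+1.9879i, -5.7361+5.3431i]
Zero-padded 10-point DFT provides frequency interpolation.

DFT_10([x, 0, ...]) = [4, 2.3541-5.3431i, -5.7361-5.3431i, -4.3541+1.9879i, -1.2639-1.9879i, -6, -1.2639+1.9879i, -4.3541-1.9879i, -5.7361+5.3431i, 2.3541+5.3431i]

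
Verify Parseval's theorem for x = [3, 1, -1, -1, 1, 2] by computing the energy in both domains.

Time domain:
Σ|x[n]|² = |3|² + |1|² + |-1|² + |-1|² + |1|² + |2|² = 17.0000

Frequency domain:
(1/6)Σ|X[k]|² = (1/6)(|5|² + |5.5000+2.5981i|² + |0.5000-0.8660i|² + |1|² + |0.5000+0.8660i|² + |5.5000-2.5981i|²) = (1/6)·102.0000 = 17.0000

Both sides agree, confirming Parseval's theorem.

Σ|x[n]|² = (1/N)Σ|X[k]|² = 17.0000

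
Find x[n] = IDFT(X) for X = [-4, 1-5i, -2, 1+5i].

x[n] = (1/4) Σ(k=0 to 3) X[k] · e^(2πikn/4)

Computing each x[n]:
x[0] = -1
x[1] = 2
x[2] = -2
x[3] = -3

x = [-1, 2, -2, -3]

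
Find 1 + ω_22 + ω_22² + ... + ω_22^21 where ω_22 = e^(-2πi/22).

Sum of all nth roots of unity equals 0 for n > 1 (geometric series with r ≠ 1).

0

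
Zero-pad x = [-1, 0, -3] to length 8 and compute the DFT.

Original 3-point DFT: [-4, 0.5000-2.5981i, 0.5000+2.5981i]
Zero-padded 8-point DFT provides frequency interpolation.

DFT_8([x, 0, ...]) = [-4, -1+3i, 2, -1-3i, -4, -1+3i, 2, -1-3i]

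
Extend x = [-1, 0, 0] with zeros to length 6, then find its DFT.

Original 3-point DFT: [-1, -1, -1]
Zero-padded 6-point DFT provides frequency interpolation.

DFT_6([x, 0, ...]) = [-1, -1, -1, -1, -1, -1]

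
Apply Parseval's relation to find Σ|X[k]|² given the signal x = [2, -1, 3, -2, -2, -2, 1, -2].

Parseval: Σ|x[n]|² = (1/N)Σ|X[k]|², so Σ|X[k]|² = N·Σ|x[n]|² = 8·31.0000

Σ|X[k]|² = N·Σ|x[n]|² = 8·31.0000 = 248.0000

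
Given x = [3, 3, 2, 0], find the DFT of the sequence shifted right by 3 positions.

Time shift by 3: X_shifted[k] = ω_4^(3k) · X[k]
Shifted x = [3, 2, 0, 3]

DFT(x[n-3]) = [8, 3+1i, -2, 3-1i]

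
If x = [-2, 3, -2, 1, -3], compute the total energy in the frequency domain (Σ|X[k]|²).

Parseval: Σ|x[n]|² = (1/N)Σ|X[k]|², so Σ|X[k]|² = N·Σ|x[n]|² = 5·27.0000

Σ|X[k]|² = N·Σ|x[n]|² = 5·27.0000 = 135.0000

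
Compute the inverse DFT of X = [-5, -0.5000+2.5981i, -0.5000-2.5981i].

x[n] = (1/3) Σ(k=0 to 2) X[k] · e^(2πikn/3)

Computing each x[n]:
x[0] = -2
x[1] = -3
x[2] = 0

x = [-2, -3, 0]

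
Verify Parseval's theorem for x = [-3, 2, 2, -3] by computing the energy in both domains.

Time domain:
Σ|x[n]|² = |-3|² + |2|² + |2|² + |-3|² = 26.0000

Frequency domain:
(1/4)Σ|X[k]|² = (1/4)(|-2|² + |-5-5i|² + |0|² + |-5+5i|²) = (1/4)·104.0000 = 26.0000

Both sides agree, confirming Parseval's theorem.

Σ|x[n]|² = (1/N)Σ|X[k]|² = 26.0000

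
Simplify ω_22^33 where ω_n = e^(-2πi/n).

Since ω_22^22 = 1, powers reduce modulo 22.
33 mod 22 = 11
So ω_22^33 = ω_22^11 = e^(-2πi·11/22)

ω_22^33 = ω_22^11 = -1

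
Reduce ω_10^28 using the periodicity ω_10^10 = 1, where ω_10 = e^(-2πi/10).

Since ω_10^10 = 1, powers reduce modulo 10.
28 mod 10 = 8
So ω_10^28 = ω_10^8 = e^(-2πi·8/10)

ω_10^28 = ω_10^8 = 0.3090+0.9511i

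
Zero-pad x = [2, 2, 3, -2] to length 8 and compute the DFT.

Original 4-point DFT: [5, -1-4i, 5, -1+4i]
Zero-padded 8-point DFT provides frequency interpolation.

DFT_8([x, 0, ...]) = [5, 4.8284-3.0000i, -1-4i, -0.8284+3.0000i, 5, -0.8284-3.0000i, -1+4i, 4.8284+3.0000i]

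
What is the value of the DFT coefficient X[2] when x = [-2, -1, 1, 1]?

X[2] = Σ(n=0 to 3) x[n] · ω_4^(2n) where ω_4 = e^(-2πi/4)
= (-2)·ω_4^0 + (-1)·ω_4^2 + (1)·ω_4^4 + (1)·ω_4^6

X[2] = -1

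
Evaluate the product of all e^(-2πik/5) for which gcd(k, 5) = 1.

The primitive 5th roots of unity are ω_5^k for k coprime to 5: k ∈ {1, 2, 3, 4}
Their product equals the constant term of the cyclotomic polynomial Φ_5(x) up to sign.
For n ≥ 3, the product of all primitive nth roots of unity is 1. (For n=1 it is 1; for n=2 it is -1.)

1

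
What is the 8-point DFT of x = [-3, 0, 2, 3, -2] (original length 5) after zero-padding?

Original 5-point DFT: [0, -7.6631-1.3143i, 0.1631-2.1266i, 0.1631+2.1266i, -7.6631+1.3143i]
Zero-padded 8-point DFT provides frequency interpolation.

DFT_8([x, 0, ...]) = [0, -3.1213-4.1213i, -7+3i, 1.1213-0.1213i, -6, 1.1213+0.1213i, -7-3i, -3.1213+4.1213i]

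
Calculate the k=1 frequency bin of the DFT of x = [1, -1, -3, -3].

X[1] = Σ(n=0 to 3) x[n] · ω_4^(1n) where ω_4 = e^(-2πi/4)
= (1)·ω_4^0 + (-1)·ω_4^1 + (-3)·ω_4^2 + (-3)·ω_4^3

X[1] = 4-2i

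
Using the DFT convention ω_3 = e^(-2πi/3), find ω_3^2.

ω_3^2 = e^(-2πi·2/3)
= cos(-2π·2/3) + i·sin(-2π·2/3)
= cos(-4π/3) + i·sin(-4π/3)

ω_3^2 = cos(-4π/3) + i·sin(-4π/3) = -0.5000+0.8660i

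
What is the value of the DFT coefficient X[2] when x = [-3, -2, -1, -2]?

X[2] = Σ(n=0 to 3) x[n] · ω_4^(2n) where ω_4 = e^(-2πi/4)
= (-3)·ω_4^0 + (-2)·ω_4^2 + (-1)·ω_4^4 + (-2)·ω_4^6

X[2] = 0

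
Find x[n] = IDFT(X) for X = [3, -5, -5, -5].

x[n] = (1/4) Σ(k=0 to 3) X[k] · e^(2πikn/4)

Computing each x[n]:
x[0] = -3
x[1] = 2
x[2] = 2
x[3] = 2

x = [-3, 2, 2, 2]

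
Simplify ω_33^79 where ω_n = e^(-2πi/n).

Since ω_33^33 = 1, powers reduce modulo 33.
79 mod 33 = 13
So ω_33^79 = ω_33^13 = e^(-2πi·13/33)

ω_33^79 = ω_33^13 = -0.7861-0.6182i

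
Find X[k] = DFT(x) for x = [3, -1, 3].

X[k] = Σ(n=0 to 2) x[n] · ω_3^(nk)
where ω_3 = e^(-2πi/3)

Computing each X[k]:
X[0] = 5
X[1] = 2.0000+3.4641i
X[2] = 2.0000-3.4641i

X = [5, 2.0000+3.4641i, 2.0000-3.4641i]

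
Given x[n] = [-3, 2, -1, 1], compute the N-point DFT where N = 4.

X[k] = Σ(n=0 to 3) x[n] · ω_4^(nk)
where ω_4 = e^(-2πi/4)

Computing each X[k]:
X[0] = -1
X[1] = -2-1i
X[2] = -7
X[3] = -2+1i

X = [-1, -2-1i, -7, -2+1i]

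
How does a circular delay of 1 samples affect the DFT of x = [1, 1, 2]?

Time shift by 1: X_shifted[k] = ω_3^(1k) · X[k]
Shifted x = [2, 1, 1]

DFT(x[n-1]) = [4, 1, 1]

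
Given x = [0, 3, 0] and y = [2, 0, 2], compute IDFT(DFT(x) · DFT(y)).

(x ⊛ y)[n] = Σ(m=0 to 2) x[m] · y[(n-m) mod 3]

Computing each output sample:
(x ⊛ y)[0] = 6
(x ⊛ y)[1] = 6
(x ⊛ y)[2] = 0

x ⊛ y = [6, 6, 0]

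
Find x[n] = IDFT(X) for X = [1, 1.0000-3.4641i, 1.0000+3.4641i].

x[n] = (1/3) Σ(k=0 to 2) X[k] · e^(2πikn/3)

Computing each x[n]:
x[0] = 1
x[1] = 2
x[2] = -2

x = [1, 2, -2]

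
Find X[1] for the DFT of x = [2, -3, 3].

X[1] = Σ(n=0 to 2) x[n] · ω_3^(1n) where ω_3 = e^(-2πi/3)
= (2)·ω_3^0 + (-3)·ω_3^1 + (3)·ω_3^2

X[1] = 2.0000+5.1962i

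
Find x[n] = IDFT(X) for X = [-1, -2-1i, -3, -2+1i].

x[n] = (1/4) Σ(k=0 to 3) X[k] · e^(2πikn/4)

Computing each x[n]:
x[0] = -2
x[1] = 1
x[2] = 0
x[3] = 0

x = [-2, 1, 0, 0]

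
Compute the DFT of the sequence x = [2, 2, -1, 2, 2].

X[k] = Σ(n=0 to 4) x[n] · ω_5^(nk)
where ω_5 = e^(-2πi/5)

Computing each X[k]:
X[0] = 7
X[1] = 2.4271+1.7634i
X[2] = -0.9271-2.8532i
X[3] = -0.9271+2.8532i
X[4] = 2.4271-1.7634i

X = [7, 2.4271+1.7634i, -0.9271-2.8532i, -0.9271+2.8532i, 2.4271-1.7634i]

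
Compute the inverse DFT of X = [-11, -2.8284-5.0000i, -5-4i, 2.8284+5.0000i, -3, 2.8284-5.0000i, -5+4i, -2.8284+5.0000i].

x[n] = (1/8) Σ(k=0 to 7) X[k] · e^(2πikn/8)

Computing each x[n]:
x[0] = -3
x[1] = -1
x[2] = 2
x[3] = -1
x[4] = -3
x[5] = 1
x[6] = -3
x[7] = -3

x = [-3, -1, 2, -1, -3, 1, -3, -3]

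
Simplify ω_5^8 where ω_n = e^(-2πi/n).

Since ω_5^5 = 1, powers reduce modulo 5.
8 mod 5 = 3
So ω_5^8 = ω_5^3 = e^(-2πi·3/5)

ω_5^8 = ω_5^3 = -0.8090+0.5878i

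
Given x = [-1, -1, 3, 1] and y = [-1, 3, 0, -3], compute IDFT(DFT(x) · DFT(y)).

(x ⊛ y)[n] = Σ(m=0 to 3) x[m] · y[(n-m) mod 4]

Computing each output sample:
(x ⊛ y)[0] = 7
(x ⊛ y)[1] = -11
(x ⊛ y)[2] = -9
(x ⊛ y)[3] = 11

x ⊛ y = [7, -11, -9, 11]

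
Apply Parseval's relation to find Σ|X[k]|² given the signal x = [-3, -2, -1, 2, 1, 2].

Parseval: Σ|x[n]|² = (1/N)Σ|X[k]|², so Σ|X[k]|² = N·Σ|x[n]|² = 6·23.0000

Σ|X[k]|² = N·Σ|x[n]|² = 6·23.0000 = 138.0000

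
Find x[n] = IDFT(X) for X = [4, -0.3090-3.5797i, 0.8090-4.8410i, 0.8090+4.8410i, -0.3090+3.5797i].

x[n] = (1/5) Σ(k=0 to 4) X[k] · e^(2πikn/5)

Computing each x[n]:
x[0] = 1
x[1] = 3
x[2] = 0
x[3] = 2
x[4] = -2

x = [1, 3, 0, 2, -2]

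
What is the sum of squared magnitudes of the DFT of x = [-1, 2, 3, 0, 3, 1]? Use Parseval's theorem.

Parseval: Σ|x[n]|² = (1/N)Σ|X[k]|², so Σ|X[k]|² = N·Σ|x[n]|² = 6·24.0000

Σ|X[k]|² = N·Σ|x[n]|² = 6·24.0000 = 144.0000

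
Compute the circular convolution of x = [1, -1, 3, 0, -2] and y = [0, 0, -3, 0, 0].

(x ⊛ y)[n] = Σ(m=0 to 4) x[m] · y[(n-m) mod 5]

Computing each output sample:
(x ⊛ y)[0] = 0
(x ⊛ y)[1] = 6
(x ⊛ y)[2] = -3
(x ⊛ y)[3] = 3
(x ⊛ y)[4] = -9

x ⊛ y = [0, 6, -3, 3, -9]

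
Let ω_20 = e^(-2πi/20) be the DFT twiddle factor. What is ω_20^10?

ω_20^10 = e^(-2πi·10/20)
= cos(-2π·10/20) + i·sin(-2π·10/20)
= cos(-20π/20) + i·sin(-20π/20)

ω_20^10 = cos(-20π/20) + i·sin(-20π/20) = -1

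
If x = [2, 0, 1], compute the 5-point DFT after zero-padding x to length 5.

Original 3-point DFT: [3, 1.5000+0.8660i, 1.5000-0.8660i]
Zero-padded 5-point DFT provides frequency interpolation.

DFT_5([x, 0, ...]) = [3, 1.1910-0.5878i, 2.3090+0.9511i, 2.3090-0.9511i, 1.1910+0.5878i]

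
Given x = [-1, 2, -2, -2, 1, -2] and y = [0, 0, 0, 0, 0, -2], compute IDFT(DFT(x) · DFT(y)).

(x ⊛ y)[n] = Σ(m=0 to 5) x[m] · y[(n-m) mod 6]

Computing each output sample:
(x ⊛ y)[0] = -4
(x ⊛ y)[1] = 4
(x ⊛ y)[2] = 4
(x ⊛ y)[3] = -2
(x ⊛ y)[4] = 4
(x ⊛ y)[5] = 2

x ⊛ y = [-4, 4, 4, -2, 4, 2]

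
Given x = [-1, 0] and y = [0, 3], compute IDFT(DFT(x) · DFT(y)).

(x ⊛ y)[n] = Σ(m=0 to 1) x[m] · y[(n-m) mod 2]

Computing each output sample:
(x ⊛ y)[0] = 0
(x ⊛ y)[1] = -3

x ⊛ y = [0, -3]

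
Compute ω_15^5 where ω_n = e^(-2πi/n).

ω_15^5 = e^(-2πi·5/15)
= cos(-2π·5/15) + i·sin(-2π·5/15)
= cos(-10π/15) + i·sin(-10π/15)

ω_15^5 = cos(-10π/15) + i·sin(-10π/15) = -0.5000-0.8660i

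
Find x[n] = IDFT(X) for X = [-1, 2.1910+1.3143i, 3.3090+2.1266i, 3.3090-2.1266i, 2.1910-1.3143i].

x[n] = (1/5) Σ(k=0 to 4) X[k] · e^(2πikn/5)

Computing each x[n]:
x[0] = 2
x[1] = -2
x[2] = 0
x[3] = -1
x[4] = 0

x = [2, -2, 0, -1, 0]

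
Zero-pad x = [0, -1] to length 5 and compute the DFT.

Original 2-point DFT: [-1, 1]
Zero-padded 5-point DFT provides frequency interpolation.

DFT_5([x, 0, ...]) = [-1, -0.3090+0.9511i, 0.8090+0.5878i, 0.8090-0.5878i, -0.3090-0.9511i]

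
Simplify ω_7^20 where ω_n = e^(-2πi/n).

Since ω_7^7 = 1, powers reduce modulo 7.
20 mod 7 = 6
So ω_7^20 = ω_7^6 = e^(-2πi·6/7)

ω_7^20 = ω_7^6 = 0.6235+0.7818i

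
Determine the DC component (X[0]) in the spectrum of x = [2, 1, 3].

X[0] = Σ(n=0 to 2) x[n] · ω_3^0 = Σ x[n]
= (2) + (1) + (3)

X[0] = 6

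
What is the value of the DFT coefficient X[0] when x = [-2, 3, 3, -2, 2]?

X[0] = Σ(n=0 to 4) x[n] · ω_5^0 = Σ x[n]
= (-2) + (3) + (3) + (-2) + (2)

X[0] = 4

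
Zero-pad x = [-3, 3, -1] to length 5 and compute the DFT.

Original 3-point DFT: [-1, -4.0000-3.4641i, -4.0000+3.4641i]
Zero-padded 5-point DFT provides frequency interpolation.

DFT_5([x, 0, ...]) = [-1, -1.2639-2.2654i, -5.7361-2.7144i, -5.7361+2.7144i, -1.2639+2.2654i]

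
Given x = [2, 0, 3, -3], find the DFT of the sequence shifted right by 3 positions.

Time shift by 3: X_shifted[k] = ω_4^(3k) · X[k]
Shifted x = [0, 3, -3, 2]

DFT(x[n-3]) = [2, 3-1i, -8, 3+1i]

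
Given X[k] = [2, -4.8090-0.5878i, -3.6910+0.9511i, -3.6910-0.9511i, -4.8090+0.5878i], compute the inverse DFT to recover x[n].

x[n] = (1/5) Σ(k=0 to 4) X[k] · e^(2πikn/5)

Computing each x[n]:
x[0] = -3
x[1] = 1
x[2] = 2
x[3] = 1
x[4] = 1

x = [-3, 1, 2, 1, 1]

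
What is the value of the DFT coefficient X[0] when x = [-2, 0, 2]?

X[0] = Σ(n=0 to 2) x[n] · ω_3^0 = Σ x[n]
= (-2) + (0) + (2)

X[0] = 0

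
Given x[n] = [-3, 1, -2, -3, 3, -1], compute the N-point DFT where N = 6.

X[k] = Σ(n=0 to 5) x[n] · ω_6^(nk)
where ω_6 = e^(-2πi/6)

Computing each X[k]:
X[0] = -5
X[1] = -0.5000+2.5981i
X[2] = -6.5000-6.0622i
X[3] = 1
X[4] = -6.5000+6.0622i
X[5] = -0.5000-2.5981i

X = [-5, -0.5000+2.5981i, -6.5000-6.0622i, 1, -6.5000+6.0622i, -0.5000-2.5981i]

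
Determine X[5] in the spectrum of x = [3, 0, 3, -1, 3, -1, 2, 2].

X[5] = Σ(n=0 to 7) x[n] · ω_8^(5n) where ω_8 = e^(-2πi/8)
= (3)·ω_8^0 + (0)·ω_8^5 + (3)·ω_8^10 + (-1)·ω_8^15 + (3)·ω_8^20 + (-1)·ω_8^25 + (2)·ω_8^30 + (2)·ω_8^35

X[5] = -2.8284-2.4142i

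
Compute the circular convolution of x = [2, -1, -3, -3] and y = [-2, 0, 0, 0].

(x ⊛ y)[n] = Σ(m=0 to 3) x[m] · y[(n-m) mod 4]

Computing each output sample:
(x ⊛ y)[0] = -4
(x ⊛ y)[1] = 2
(x ⊛ y)[2] = 6
(x ⊛ y)[3] = 6

x ⊛ y = [-4, 2, 6, 6]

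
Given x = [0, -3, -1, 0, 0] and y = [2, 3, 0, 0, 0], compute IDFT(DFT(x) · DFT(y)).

(x ⊛ y)[n] = Σ(m=0 to 4) x[m] · y[(n-m) mod 5]

Computing each output sample:
(x ⊛ y)[0] = 0
(x ⊛ y)[1] = -6
(x ⊛ y)[2] = -11
(x ⊛ y)[3] = -3
(x ⊛ y)[4] = 0

x ⊛ y = [0, -6, -11, -3, 0]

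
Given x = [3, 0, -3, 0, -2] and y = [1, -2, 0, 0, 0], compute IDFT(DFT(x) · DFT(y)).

(x ⊛ y)[n] = Σ(m=0 to 4) x[m] · y[(n-m) mod 5]

Computing each output sample:
(x ⊛ y)[0] = 7
(x ⊛ y)[1] = -6
(x ⊛ y)[2] = -3
(x ⊛ y)[3] = 6
(x ⊛ y)[4] = -2

x ⊛ y = [7, -6, -3, 6, -2]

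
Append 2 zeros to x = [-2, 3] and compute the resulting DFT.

Original 2-point DFT: [1, -5]
Zero-padded 4-point DFT provides frequency interpolation.

DFT_4([x, 0, ...]) = [1, -2-3i, -5, -2+3i]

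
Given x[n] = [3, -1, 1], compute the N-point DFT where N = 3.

X[k] = Σ(n=0 to 2) x[n] · ω_3^(nk)
where ω_3 = e^(-2πi/3)

Computing each X[k]:
X[0] = 3
X[1] = 3.0000+1.7321i
X[2] = 3.0000-1.7321i

X = [3, 3.0000+1.7321i, 3.0000-1.7321i]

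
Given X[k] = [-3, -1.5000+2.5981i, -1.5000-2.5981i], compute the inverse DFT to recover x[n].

x[n] = (1/3) Σ(k=0 to 2) X[k] · e^(2πikn/3)

Computing each x[n]:
x[0] = -2
x[1] = -2
x[2] = 1

x = [-2, -2, 1]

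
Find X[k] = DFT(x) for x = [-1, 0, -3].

X[k] = Σ(n=0 to 2) x[n] · ω_3^(nk)
where ω_3 = e^(-2πi/3)

Computing each X[k]:
X[0] = -4
X[1] = 0.5000-2.5981i
X[2] = 0.5000+2.5981i

X = [-4, 0.5000-2.5981i, 0.5000+2.5981i]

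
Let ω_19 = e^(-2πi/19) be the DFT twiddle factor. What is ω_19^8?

ω_19^8 = e^(-2πi·8/19)
= cos(-2π·8/19) + i·sin(-2π·8/19)
= cos(-16π/19) + i·sin(-16π/19)

ω_19^8 = cos(-16π/19) + i·sin(-16π/19) = -0.8795-0.4759i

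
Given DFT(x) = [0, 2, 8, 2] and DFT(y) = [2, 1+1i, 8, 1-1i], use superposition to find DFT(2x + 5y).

By linearity: DFT(2x + 5y) = 2·DFT(x) + 5·DFT(y)
= 2·[0, 2, 8, 2] + 5·[2, 1+1i, 8, 1-1i]

Computing element-wise:
Z[0] = 2·(0) + 5·(2) = 10
Z[1] = 2·(2) + 5·(1+1i) = 9+5i
Z[2] = 2·(8) + 5·(8) = 56
Z[3] = 2·(2) + 5·(1-1i) = 9-5i

DFT(2x + 5y) = 2·X + 5·Y = [10, 9+5i, 56, 9-5i]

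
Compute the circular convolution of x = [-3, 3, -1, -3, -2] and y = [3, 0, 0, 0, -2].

(x ⊛ y)[n] = Σ(m=0 to 4) x[m] · y[(n-m) mod 5]

Computing each output sample:
(x ⊛ y)[0] = -15
(x ⊛ y)[1] = 11
(x ⊛ y)[2] = 3
(x ⊛ y)[3] = -5
(x ⊛ y)[4] = 0

x ⊛ y = [-15, 11, 3, -5, 0]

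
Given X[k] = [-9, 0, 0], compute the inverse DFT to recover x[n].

x[n] = (1/3) Σ(k=0 to 2) X[k] · e^(2πikn/3)

Computing each x[n]:
x[0] = -3
x[1] = -3
x[2] = -3

x = [-3, -3, -3]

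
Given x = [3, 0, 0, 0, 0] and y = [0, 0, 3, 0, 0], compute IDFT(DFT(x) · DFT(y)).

(x ⊛ y)[n] = Σ(m=0 to 4) x[m] · y[(n-m) mod 5]

Computing each output sample:
(x ⊛ y)[0] = 0
(x ⊛ y)[1] = 0
(x ⊛ y)[2] = 9
(x ⊛ y)[3] = 0
(x ⊛ y)[4] = 0

x ⊛ y = [0, 0, 9, 0, 0]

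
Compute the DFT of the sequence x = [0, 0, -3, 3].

X[k] = Σ(n=0 to 3) x[n] · ω_4^(nk)
where ω_4 = e^(-2πi/4)

Computing each X[k]:
X[0] = 0
X[1] = 3+3i
X[2] = -6
X[3] = 3-3i

X = [0, 3+3i, -6, 3-3i]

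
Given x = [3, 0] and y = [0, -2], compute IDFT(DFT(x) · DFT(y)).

(x ⊛ y)[n] = Σ(m=0 to 1) x[m] · y[(n-m) mod 2]

Computing each output sample:
(x ⊛ y)[0] = 0
(x ⊛ y)[1] = -6

x ⊛ y = [0, -6]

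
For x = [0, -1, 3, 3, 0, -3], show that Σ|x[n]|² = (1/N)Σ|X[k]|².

Time domain:
Σ|x[n]|² = |0|² + |-1|² + |3|² + |3|² + |0|² + |-3|² = 28.0000

Frequency domain:
(1/6)Σ|X[k]|² = (1/6)(|2|² + |-6.5000-4.3301i|² + |3.5000+0.8660i|² + |4|² + |3.5000-0.8660i|² + |-6.5000+4.3301i|²) = (1/6)·168.0000 = 28.0000

Both sides agree, confirming Parseval's theorem.

Σ|x[n]|² = (1/N)Σ|X[k]|² = 28.0000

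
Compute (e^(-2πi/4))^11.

Since ω_4^4 = 1, powers reduce modulo 4.
11 mod 4 = 3
So ω_4^11 = ω_4^3 = e^(-2πi·3/4)

ω_4^11 = ω_4^3 = 1i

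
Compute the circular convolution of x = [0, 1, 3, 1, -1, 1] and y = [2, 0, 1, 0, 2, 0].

(x ⊛ y)[n] = Σ(m=0 to 5) x[m] · y[(n-m) mod 6]

Computing each output sample:
(x ⊛ y)[0] = 5
(x ⊛ y)[1] = 5
(x ⊛ y)[2] = 4
(x ⊛ y)[3] = 5
(x ⊛ y)[4] = 1
(x ⊛ y)[5] = 5

x ⊛ y = [5, 5, 4, 5, 1, 5]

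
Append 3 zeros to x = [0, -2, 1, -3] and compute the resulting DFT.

Original 4-point DFT: [-4, -1-1i, 6, -1+1i]
Zero-padded 7-point DFT provides frequency interpolation.

DFT_7([x, 0, ...]) = [-4, 1.2334+1.8904i, -2.3264+0.0382i, 3.0930+4.5744i, 3.0930-4.5744i, -2.3264-0.0382i, 1.2334-1.8904i]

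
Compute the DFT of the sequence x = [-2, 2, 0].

X[k] = Σ(n=0 to 2) x[n] · ω_3^(nk)
where ω_3 = e^(-2πi/3)

Computing each X[k]:
X[0] = 0
X[1] = -3.0000-1.7321i
X[2] = -3.0000+1.7321i

X = [0, -3.0000-1.7321i, -3.0000+1.7321i]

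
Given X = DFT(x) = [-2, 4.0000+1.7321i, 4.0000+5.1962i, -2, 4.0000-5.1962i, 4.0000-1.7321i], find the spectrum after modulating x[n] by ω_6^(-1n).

Modulation property: DFT(ω_6^(-1n)·x[n]) = X[(k-1) mod 6], so circularly shift X by 1 positions.

X[k-1] = [4.0000-1.7321i, -2, 4.0000+1.7321i, 4.0000+5.1962i, -2, 4.0000-5.1962i]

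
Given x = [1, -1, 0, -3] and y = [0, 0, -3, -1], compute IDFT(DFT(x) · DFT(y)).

(x ⊛ y)[n] = Σ(m=0 to 3) x[m] · y[(n-m) mod 4]

Computing each output sample:
(x ⊛ y)[0] = 1
(x ⊛ y)[1] = 9
(x ⊛ y)[2] = 0
(x ⊛ y)[3] = 2

x ⊛ y = [1, 9, 0, 2]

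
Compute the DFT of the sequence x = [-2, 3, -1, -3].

X[k] = Σ(n=0 to 3) x[n] · ω_4^(nk)
where ω_4 = e^(-2πi/4)

Computing each X[k]:
X[0] = -3
X[1] = -1-6i
X[2] = -3
X[3] = -1+6i

X = [-3, -1-6i, -3, -1+6i]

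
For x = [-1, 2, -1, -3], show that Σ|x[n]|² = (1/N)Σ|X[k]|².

Time domain:
Σ|x[n]|² = |-1|² + |2|² + |-1|² + |-3|² = 15.0000

Frequency domain:
(1/4)Σ|X[k]|² = (1/4)(|-3|² + |-5i|² + |-1|² + |5i|²) = (1/4)·60.0000 = 15.0000

Both sides agree, confirming Parseval's theorem.

Σ|x[n]|² = (1/N)Σ|X[k]|² = 15.0000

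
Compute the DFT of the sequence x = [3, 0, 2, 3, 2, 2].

X[k] = Σ(n=0 to 5) x[n] · ω_6^(nk)
where ω_6 = e^(-2πi/6)

Computing each X[k]:
X[0] = 12
X[1] = -1.0000+1.7321i
X[2] = 3.0000+1.7321i
X[3] = 2
X[4] = 3.0000-1.7321i
X[5] = -1.0000-1.7321i

X = [12, -1.0000+1.7321i, 3.0000+1.7321i, 2, 3.0000-1.7321i, -1.0000-1.7321i]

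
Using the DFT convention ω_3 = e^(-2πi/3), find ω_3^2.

ω_3^2 = e^(-2πi·2/3)
= cos(-2π·2/3) + i·sin(-2π·2/3)
= cos(-4π/3) + i·sin(-4π/3)

ω_3^2 = cos(-4π/3) + i·sin(-4π/3) = -0.5000+0.8660i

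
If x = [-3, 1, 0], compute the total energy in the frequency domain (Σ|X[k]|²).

Parseval: Σ|x[n]|² = (1/N)Σ|X[k]|², so Σ|X[k]|² = N·Σ|x[n]|² = 3·10.0000

Σ|X[k]|² = N·Σ|x[n]|² = 3·10.0000 = 30.0000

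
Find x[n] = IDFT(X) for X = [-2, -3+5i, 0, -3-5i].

x[n] = (1/4) Σ(k=0 to 3) X[k] · e^(2πikn/4)

Computing each x[n]:
x[0] = -2
x[1] = -3
x[2] = 1
x[3] = 2

x = [-2, -3, 1, 2]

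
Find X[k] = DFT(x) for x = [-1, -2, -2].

X[k] = Σ(n=0 to 2) x[n] · ω_3^(nk)
where ω_3 = e^(-2πi/3)

Computing each X[k]:
X[0] = -5
X[1] = 1
X[2] = 1

X = [-5, 1, 1]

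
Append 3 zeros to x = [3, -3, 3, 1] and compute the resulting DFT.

Original 4-point DFT: [4, 4i, 8, -4i]
Zero-padded 7-point DFT provides frequency interpolation.

DFT_7([x, 0, ...]) = [4, -0.4390-1.0132i, 1.5881+5.0083i, 7.3509+2.6722i, 7.3509-2.6722i, 1.5881-5.0083i, -0.4390+1.0132i]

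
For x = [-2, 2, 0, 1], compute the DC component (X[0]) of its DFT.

X[0] = Σ(n=0 to 3) x[n] · ω_4^0 = Σ x[n]
= (-2) + (2) + (0) + (1)

X[0] = 1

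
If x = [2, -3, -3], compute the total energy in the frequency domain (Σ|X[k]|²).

Parseval: Σ|x[n]|² = (1/N)Σ|X[k]|², so Σ|X[k]|² = N·Σ|x[n]|² = 3·22.0000

Σ|X[k]|² = N·Σ|x[n]|² = 3·22.0000 = 66.0000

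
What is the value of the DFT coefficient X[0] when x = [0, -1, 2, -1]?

X[0] = Σ(n=0 to 3) x[n] · ω_4^0 = Σ x[n]
= (0) + (-1) + (2) + (-1)

X[0] = 0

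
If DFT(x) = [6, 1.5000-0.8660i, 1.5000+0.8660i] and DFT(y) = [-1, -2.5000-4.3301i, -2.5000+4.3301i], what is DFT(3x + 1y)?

By linearity: DFT(3x + 1y) = 3·DFT(x) + 1·DFT(y)
= 3·[6, 1.5000-0.8660i, 1.5000+0.8660i] + 1·[-1, -2.5000-4.3301i, -2.5000+4.3301i]

Computing element-wise:
Z[0] = 3·(6) + 1·(-1) = 17
Z[1] = 3·(1.5000-0.8660i) + 1·(-2.5000-4.3301i) = 2.0000-6.9281i
Z[2] = 3·(1.5000+0.8660i) + 1·(-2.5000+4.3301i) = 2.0000+6.9281i

DFT(3x + 1y) = 3·X + 1·Y = [17, 2.0000-6.9281i, 2.0000+6.9281i]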